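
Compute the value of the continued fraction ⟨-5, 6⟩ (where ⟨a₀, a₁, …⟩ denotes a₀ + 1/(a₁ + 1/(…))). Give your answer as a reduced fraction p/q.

-29/6

Work from the innermost term outward:
Start with 6.
-5 + 1/(6/1) = -5 + 1/6 = -29/6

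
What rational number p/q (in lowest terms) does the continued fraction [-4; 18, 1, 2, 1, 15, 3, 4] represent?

a_0 = -4: -4/1
a_1 = 18: -71/18
a_2 = 1: -75/19
a_3 = 2: -221/56
a_4 = 1: -296/75
a_5 = 15: -4661/1181
a_6 = 3: -14279/3618
a_7 = 4: -61777/15653

-61777/15653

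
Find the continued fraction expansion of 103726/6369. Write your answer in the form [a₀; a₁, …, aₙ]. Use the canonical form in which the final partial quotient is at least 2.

[16; 3, 2, 56, 2, 3, 2]

103726 = 16·6369 + 1822, so a_0 = 16
6369 = 3·1822 + 903, so a_1 = 3
1822 = 2·903 + 16, so a_2 = 2
903 = 56·16 + 7, so a_3 = 56
16 = 2·7 + 2, so a_4 = 2
7 = 3·2 + 1, so a_5 = 3
2 = 2·1 + 0, so a_6 = 2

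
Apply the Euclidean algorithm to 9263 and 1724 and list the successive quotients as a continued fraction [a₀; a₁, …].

Repeatedly divide and take the remainder:
9263 = 5·1724 + 643, so a_0 = 5
1724 = 2·643 + 438, so a_1 = 2
643 = 1·438 + 205, so a_2 = 1
438 = 2·205 + 28, so a_3 = 2
205 = 7·28 + 9, so a_4 = 7
28 = 3·9 + 1, so a_5 = 3
9 = 9·1 + 0, so a_6 = 9

[5; 2, 1, 2, 7, 3, 9]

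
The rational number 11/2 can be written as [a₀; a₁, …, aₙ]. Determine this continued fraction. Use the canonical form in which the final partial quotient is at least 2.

11 = 5·2 + 1, so a_0 = 5
2 = 2·1 + 0, so a_1 = 2

[5; 2]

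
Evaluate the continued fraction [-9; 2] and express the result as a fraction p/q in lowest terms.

-17/2

a_0 = -9: -9/1
a_1 = 2: -17/2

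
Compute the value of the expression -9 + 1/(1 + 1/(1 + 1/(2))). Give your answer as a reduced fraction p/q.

-42/5

Starting at the tail and folding back:
Start with 2.
1 + 1/(2/1) = 1 + 1/2 = 3/2
1 + 1/(3/2) = 1 + 2/3 = 5/3
-9 + 1/(5/3) = -9 + 3/5 = -42/5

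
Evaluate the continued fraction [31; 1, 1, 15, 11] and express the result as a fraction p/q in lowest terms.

Build up convergents one term at a time:
a_0 = 31: 31/1
a_1 = 1: 32/1
a_2 = 1: 63/2
a_3 = 15: 977/31
a_4 = 11: 10810/343

10810/343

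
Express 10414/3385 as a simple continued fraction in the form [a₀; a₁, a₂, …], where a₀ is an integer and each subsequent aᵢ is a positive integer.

Apply division with remainder until the remainder is 0:
10414 ÷ 3385 → quotient 3, remainder 259
3385 ÷ 259 → quotient 13, remainder 18
259 ÷ 18 → quotient 14, remainder 7
18 ÷ 7 → quotient 2, remainder 4
7 ÷ 4 → quotient 1, remainder 3
4 ÷ 3 → quotient 1, remainder 1
3 ÷ 1 → quotient 3, remainder 0

[3; 13, 14, 2, 1, 1, 3]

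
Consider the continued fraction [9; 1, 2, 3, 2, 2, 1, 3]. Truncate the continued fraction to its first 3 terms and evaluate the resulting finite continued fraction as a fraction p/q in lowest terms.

Start with 2.
1 + 1/(2/1) = 1 + 1/2 = 3/2
9 + 1/(3/2) = 9 + 2/3 = 29/3

29/3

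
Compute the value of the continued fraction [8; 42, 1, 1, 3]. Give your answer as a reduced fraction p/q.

2391/298

Start with 3.
1 + 1/(3/1) = 1 + 1/3 = 4/3
1 + 1/(4/3) = 1 + 3/4 = 7/4
42 + 1/(7/4) = 42 + 4/7 = 298/7
8 + 1/(298/7) = 8 + 7/298 = 2391/298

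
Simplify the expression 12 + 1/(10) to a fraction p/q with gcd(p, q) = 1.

121/10

Compute successive convergents:
a_0 = 12: 12/1
a_1 = 10: 121/10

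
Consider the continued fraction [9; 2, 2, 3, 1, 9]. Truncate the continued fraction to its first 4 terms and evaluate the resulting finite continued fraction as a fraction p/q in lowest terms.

a_0 = 9: 9/1
a_1 = 2: 19/2
a_2 = 2: 47/5
a_3 = 3: 160/17

160/17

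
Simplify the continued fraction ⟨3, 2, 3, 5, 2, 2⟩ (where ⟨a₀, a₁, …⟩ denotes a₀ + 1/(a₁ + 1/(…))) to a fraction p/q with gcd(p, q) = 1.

Use the convergent recurrence hₖ = aₖ·hₖ₋₁ + hₖ₋₂ (and likewise for the denominators kₖ):
a_0 = 3: 3/1
a_1 = 2: 7/2
a_2 = 3: 24/7
a_3 = 5: 127/37
a_4 = 2: 278/81
a_5 = 2: 683/199

683/199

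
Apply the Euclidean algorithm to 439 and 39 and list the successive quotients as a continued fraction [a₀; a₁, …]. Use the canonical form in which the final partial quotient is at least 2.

439 = 11·39 + 10, so a_0 = 11
39 = 3·10 + 9, so a_1 = 3
10 = 1·9 + 1, so a_2 = 1
9 = 9·1 + 0, so a_3 = 9

[11; 3, 1, 9]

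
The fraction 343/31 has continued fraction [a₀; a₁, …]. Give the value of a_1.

343 = 11·31 + 2, so a_0 = 11
31 = 15·2 + 1, so a_1 = 15

15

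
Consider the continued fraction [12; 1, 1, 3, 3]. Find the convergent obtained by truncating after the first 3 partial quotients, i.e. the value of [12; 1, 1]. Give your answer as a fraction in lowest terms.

25/2

a_0 = 12: 12/1
a_1 = 1: 13/1
a_2 = 1: 25/2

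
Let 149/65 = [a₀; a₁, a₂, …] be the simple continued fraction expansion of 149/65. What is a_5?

Run the Euclidean algorithm, recording each quotient:
149 ÷ 65 → quotient 2, remainder 19
65 ÷ 19 → quotient 3, remainder 8
19 ÷ 8 → quotient 2, remainder 3
8 ÷ 3 → quotient 2, remainder 2
3 ÷ 2 → quotient 1, remainder 1
2 ÷ 1 → quotient 2, remainder 0

2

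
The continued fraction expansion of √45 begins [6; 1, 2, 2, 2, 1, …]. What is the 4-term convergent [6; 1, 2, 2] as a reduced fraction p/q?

47/7

Collapse the nested fraction from the inside out:
Start with 2.
2 + 1/(2/1) = 2 + 1/2 = 5/2
1 + 1/(5/2) = 1 + 2/5 = 7/5
6 + 1/(7/5) = 6 + 5/7 = 47/7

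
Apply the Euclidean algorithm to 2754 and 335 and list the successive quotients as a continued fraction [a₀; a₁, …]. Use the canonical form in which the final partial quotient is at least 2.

2754 = 8·335 + 74, so a_0 = 8
335 = 4·74 + 39, so a_1 = 4
74 = 1·39 + 35, so a_2 = 1
39 = 1·35 + 4, so a_3 = 1
35 = 8·4 + 3, so a_4 = 8
4 = 1·3 + 1, so a_5 = 1
3 = 3·1 + 0, so a_6 = 3

[8; 4, 1, 1, 8, 1, 3]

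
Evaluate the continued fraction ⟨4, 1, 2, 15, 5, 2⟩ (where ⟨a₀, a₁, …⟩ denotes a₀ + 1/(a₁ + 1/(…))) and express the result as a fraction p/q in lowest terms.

Build up convergents one term at a time:
a_0 = 4: 4/1
a_1 = 1: 5/1
a_2 = 2: 14/3
a_3 = 15: 215/46
a_4 = 5: 1089/233
a_5 = 2: 2393/512

2393/512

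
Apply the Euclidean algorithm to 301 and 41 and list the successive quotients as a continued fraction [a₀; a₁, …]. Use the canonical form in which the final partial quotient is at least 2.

Apply division with remainder until the remainder is 0:
301 ÷ 41 → quotient 7, remainder 14
41 ÷ 14 → quotient 2, remainder 13
14 ÷ 13 → quotient 1, remainder 1
13 ÷ 1 → quotient 13, remainder 0

[7; 2, 1, 13]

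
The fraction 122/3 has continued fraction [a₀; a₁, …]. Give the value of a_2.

Run the Euclidean algorithm, recording each quotient:
122 ÷ 3 → quotient 40, remainder 2
3 ÷ 2 → quotient 1, remainder 1
2 ÷ 1 → quotient 2, remainder 0

2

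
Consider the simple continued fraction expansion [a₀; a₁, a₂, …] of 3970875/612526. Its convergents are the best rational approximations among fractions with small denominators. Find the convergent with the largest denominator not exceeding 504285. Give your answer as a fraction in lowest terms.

432149/66661

a_0 = 6: 6/1  (≤ bound)
a_1 = 2: 13/2  (≤ bound)
a_2 = 14: 188/29  (≤ bound)
a_3 = 43: 8097/1249  (≤ bound)
a_4 = 3: 24479/3776  (≤ bound)
a_5 = 3: 81534/12577  (≤ bound)
a_6 = 5: 432149/66661  (≤ bound)
a_7 = 9: 3970875/612526  (> 504285, stop)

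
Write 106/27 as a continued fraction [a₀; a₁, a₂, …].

Run the Euclidean algorithm, recording each quotient:
⌊106/27⌋ = 3, remainder 25
⌊27/25⌋ = 1, remainder 2
⌊25/2⌋ = 12, remainder 1
⌊2/1⌋ = 2, remainder 0

[3; 1, 12, 2]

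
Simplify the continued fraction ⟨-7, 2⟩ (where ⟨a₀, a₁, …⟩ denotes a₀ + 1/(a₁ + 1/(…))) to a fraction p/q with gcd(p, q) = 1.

-13/2

Use the convergent recurrence hₖ = aₖ·hₖ₋₁ + hₖ₋₂ (and likewise for the denominators kₖ):
a_0 = -7: -7/1
a_1 = 2: -13/2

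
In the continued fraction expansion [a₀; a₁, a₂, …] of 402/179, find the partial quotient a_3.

402 ÷ 179 → quotient 2, remainder 44
179 ÷ 44 → quotient 4, remainder 3
44 ÷ 3 → quotient 14, remainder 2
3 ÷ 2 → quotient 1, remainder 1

1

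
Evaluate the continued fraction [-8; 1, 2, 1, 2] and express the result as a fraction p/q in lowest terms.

-80/11

Use the convergent recurrence hₖ = aₖ·hₖ₋₁ + hₖ₋₂ (and likewise for the denominators kₖ):
a_0 = -8: -8/1
a_1 = 1: -7/1
a_2 = 2: -22/3
a_3 = 1: -29/4
a_4 = 2: -80/11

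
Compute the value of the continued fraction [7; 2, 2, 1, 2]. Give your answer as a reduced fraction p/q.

Use the convergent recurrence hₖ = aₖ·hₖ₋₁ + hₖ₋₂ (and likewise for the denominators kₖ):
a_0 = 7: 7/1
a_1 = 2: 15/2
a_2 = 2: 37/5
a_3 = 1: 52/7
a_4 = 2: 141/19

141/19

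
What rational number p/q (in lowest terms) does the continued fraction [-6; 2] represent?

-11/2

Start with 2.
-6 + 1/(2/1) = -6 + 1/2 = -11/2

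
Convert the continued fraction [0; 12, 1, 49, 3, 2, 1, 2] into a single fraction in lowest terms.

Start with 2.
1 + 1/(2/1) = 1 + 1/2 = 3/2
2 + 1/(3/2) = 2 + 2/3 = 8/3
3 + 1/(8/3) = 3 + 3/8 = 27/8
49 + 1/(27/8) = 49 + 8/27 = 1331/27
1 + 1/(1331/27) = 1 + 27/1331 = 1358/1331
12 + 1/(1358/1331) = 12 + 1331/1358 = 17627/1358
0 + 1/(17627/1358) = 0 + 1358/17627 = 1358/17627

1358/17627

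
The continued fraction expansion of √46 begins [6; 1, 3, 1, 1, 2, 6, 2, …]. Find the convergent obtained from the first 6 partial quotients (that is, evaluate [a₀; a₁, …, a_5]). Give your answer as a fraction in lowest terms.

156/23

a_0 = 6: 6/1
a_1 = 1: 7/1
a_2 = 3: 27/4
a_3 = 1: 34/5
a_4 = 1: 61/9
a_5 = 2: 156/23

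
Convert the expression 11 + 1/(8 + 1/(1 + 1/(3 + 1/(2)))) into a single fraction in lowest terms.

878/79

Use the convergent recurrence hₖ = aₖ·hₖ₋₁ + hₖ₋₂ (and likewise for the denominators kₖ):
a_0 = 11: 11/1
a_1 = 8: 89/8
a_2 = 1: 100/9
a_3 = 3: 389/35
a_4 = 2: 878/79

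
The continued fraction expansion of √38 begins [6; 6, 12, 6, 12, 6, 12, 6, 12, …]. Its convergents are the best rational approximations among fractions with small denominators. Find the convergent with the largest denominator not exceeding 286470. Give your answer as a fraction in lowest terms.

a_0 = 6: 6/1  (≤ bound)
a_1 = 6: 37/6  (≤ bound)
a_2 = 12: 450/73  (≤ bound)
a_3 = 6: 2737/444  (≤ bound)
a_4 = 12: 33294/5401  (≤ bound)
a_5 = 6: 202501/32850  (≤ bound)
a_6 = 12: 2463306/399601  (> 286470, stop)

202501/32850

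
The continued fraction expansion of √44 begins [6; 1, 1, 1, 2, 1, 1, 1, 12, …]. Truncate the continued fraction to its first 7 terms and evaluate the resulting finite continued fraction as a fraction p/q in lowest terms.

Collapse the nested fraction from the inside out:
Start with 1.
1 + 1/(1/1) = 1 + 1/1 = 2/1
2 + 1/(2/1) = 2 + 1/2 = 5/2
1 + 1/(5/2) = 1 + 2/5 = 7/5
1 + 1/(7/5) = 1 + 5/7 = 12/7
1 + 1/(12/7) = 1 + 7/12 = 19/12
6 + 1/(19/12) = 6 + 12/19 = 126/19

126/19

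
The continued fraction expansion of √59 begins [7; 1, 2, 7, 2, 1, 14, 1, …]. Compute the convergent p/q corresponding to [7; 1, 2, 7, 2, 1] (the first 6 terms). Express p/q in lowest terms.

Start with 1.
2 + 1/(1/1) = 2 + 1/1 = 3/1
7 + 1/(3/1) = 7 + 1/3 = 22/3
2 + 1/(22/3) = 2 + 3/22 = 47/22
1 + 1/(47/22) = 1 + 22/47 = 69/47
7 + 1/(69/47) = 7 + 47/69 = 530/69

530/69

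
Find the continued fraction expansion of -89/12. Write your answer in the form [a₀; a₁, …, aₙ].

[-8; 1, 1, 2, 2]

Repeatedly divide and take the remainder:
-89 ÷ 12 → quotient -8, remainder 7
12 ÷ 7 → quotient 1, remainder 5
7 ÷ 5 → quotient 1, remainder 2
5 ÷ 2 → quotient 2, remainder 1
2 ÷ 1 → quotient 2, remainder 0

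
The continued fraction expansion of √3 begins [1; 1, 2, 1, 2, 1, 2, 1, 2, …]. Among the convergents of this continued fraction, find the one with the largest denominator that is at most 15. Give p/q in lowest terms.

a_0 = 1: 1/1  (≤ bound)
a_1 = 1: 2/1  (≤ bound)
a_2 = 2: 5/3  (≤ bound)
a_3 = 1: 7/4  (≤ bound)
a_4 = 2: 19/11  (≤ bound)
a_5 = 1: 26/15  (≤ bound)
a_6 = 2: 71/41  (> 15, stop)

26/15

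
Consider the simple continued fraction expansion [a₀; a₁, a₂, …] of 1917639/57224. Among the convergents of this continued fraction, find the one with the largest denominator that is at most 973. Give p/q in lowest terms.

a_0 = 33: 33/1  (≤ bound)
a_1 = 1: 34/1  (≤ bound)
a_2 = 1: 67/2  (≤ bound)
a_3 = 22: 1508/45  (≤ bound)
a_4 = 34: 51339/1532  (> 973, stop)

1508/45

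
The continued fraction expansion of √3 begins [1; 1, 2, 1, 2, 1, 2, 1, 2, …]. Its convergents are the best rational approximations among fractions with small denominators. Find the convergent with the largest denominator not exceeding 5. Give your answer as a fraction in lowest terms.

7/4

a_0 = 1: 1/1  (≤ bound)
a_1 = 1: 2/1  (≤ bound)
a_2 = 2: 5/3  (≤ bound)
a_3 = 1: 7/4  (≤ bound)
a_4 = 2: 19/11  (> 5, stop)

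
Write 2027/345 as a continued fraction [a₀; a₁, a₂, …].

[5; 1, 7, 43]

Run the Euclidean algorithm, recording each quotient:
⌊2027/345⌋ = 5, remainder 302
⌊345/302⌋ = 1, remainder 43
⌊302/43⌋ = 7, remainder 1
⌊43/1⌋ = 43, remainder 0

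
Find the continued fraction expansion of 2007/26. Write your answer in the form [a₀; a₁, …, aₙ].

[77; 5, 5]

Repeatedly divide and take the remainder:
2007 ÷ 26 → quotient 77, remainder 5
26 ÷ 5 → quotient 5, remainder 1
5 ÷ 1 → quotient 5, remainder 0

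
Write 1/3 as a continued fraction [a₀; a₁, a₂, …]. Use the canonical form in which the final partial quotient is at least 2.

1 = 0·3 + 1, so a_0 = 0
3 = 3·1 + 0, so a_1 = 3

[0; 3]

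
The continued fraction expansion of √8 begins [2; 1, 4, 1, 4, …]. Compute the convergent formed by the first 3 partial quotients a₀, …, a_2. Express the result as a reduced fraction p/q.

14/5

a_0 = 2: 2/1
a_1 = 1: 3/1
a_2 = 4: 14/5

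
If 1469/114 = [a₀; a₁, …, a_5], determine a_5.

3

⌊1469/114⌋ = 12, remainder 101
⌊114/101⌋ = 1, remainder 13
⌊101/13⌋ = 7, remainder 10
⌊13/10⌋ = 1, remainder 3
⌊10/3⌋ = 3, remainder 1
⌊3/1⌋ = 3, remainder 0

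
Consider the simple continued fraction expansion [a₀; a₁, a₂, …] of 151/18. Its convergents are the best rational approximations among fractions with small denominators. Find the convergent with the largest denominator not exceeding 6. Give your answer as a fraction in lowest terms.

42/5

a_0 = 8: 8/1  (≤ bound)
a_1 = 2: 17/2  (≤ bound)
a_2 = 1: 25/3  (≤ bound)
a_3 = 1: 42/5  (≤ bound)
a_4 = 3: 151/18  (> 6, stop)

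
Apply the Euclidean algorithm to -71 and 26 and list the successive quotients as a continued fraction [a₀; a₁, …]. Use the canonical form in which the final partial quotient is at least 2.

[-3; 3, 1, 2, 2]

⌊-71/26⌋ = -3, remainder 7
⌊26/7⌋ = 3, remainder 5
⌊7/5⌋ = 1, remainder 2
⌊5/2⌋ = 2, remainder 1
⌊2/1⌋ = 2, remainder 0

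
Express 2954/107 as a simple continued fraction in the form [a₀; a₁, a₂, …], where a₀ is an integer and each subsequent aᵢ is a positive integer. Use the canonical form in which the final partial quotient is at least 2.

[27; 1, 1, 1, 1, 4, 1, 3]

⌊2954/107⌋ = 27, remainder 65
⌊107/65⌋ = 1, remainder 42
⌊65/42⌋ = 1, remainder 23
⌊42/23⌋ = 1, remainder 19
⌊23/19⌋ = 1, remainder 4
⌊19/4⌋ = 4, remainder 3
⌊4/3⌋ = 1, remainder 1
⌊3/1⌋ = 3, remainder 0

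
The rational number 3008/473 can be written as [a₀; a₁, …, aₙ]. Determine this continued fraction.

[6; 2, 1, 3, 1, 1, 2, 7]

Run the Euclidean algorithm, recording each quotient:
⌊3008/473⌋ = 6, remainder 170
⌊473/170⌋ = 2, remainder 133
⌊170/133⌋ = 1, remainder 37
⌊133/37⌋ = 3, remainder 22
⌊37/22⌋ = 1, remainder 15
⌊22/15⌋ = 1, remainder 7
⌊15/7⌋ = 2, remainder 1
⌊7/1⌋ = 7, remainder 0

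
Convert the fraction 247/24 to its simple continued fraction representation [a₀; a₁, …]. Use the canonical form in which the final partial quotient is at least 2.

[10; 3, 2, 3]

Apply division with remainder until the remainder is 0:
247 ÷ 24 → quotient 10, remainder 7
24 ÷ 7 → quotient 3, remainder 3
7 ÷ 3 → quotient 2, remainder 1
3 ÷ 1 → quotient 3, remainder 0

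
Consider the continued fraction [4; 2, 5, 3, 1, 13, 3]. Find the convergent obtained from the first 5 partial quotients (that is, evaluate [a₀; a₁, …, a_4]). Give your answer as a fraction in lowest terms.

205/46

Work from the innermost term outward:
Start with 1.
3 + 1/(1/1) = 3 + 1/1 = 4/1
5 + 1/(4/1) = 5 + 1/4 = 21/4
2 + 1/(21/4) = 2 + 4/21 = 46/21
4 + 1/(46/21) = 4 + 21/46 = 205/46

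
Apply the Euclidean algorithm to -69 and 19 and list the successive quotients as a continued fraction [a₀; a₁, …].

Apply division with remainder until the remainder is 0:
-69 = -4·19 + 7, so a_0 = -4
19 = 2·7 + 5, so a_1 = 2
7 = 1·5 + 2, so a_2 = 1
5 = 2·2 + 1, so a_3 = 2
2 = 2·1 + 0, so a_4 = 2

[-4; 2, 1, 2, 2]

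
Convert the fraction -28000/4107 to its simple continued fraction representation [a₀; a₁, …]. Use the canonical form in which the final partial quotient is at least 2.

[-7; 5, 2, 14, 2, 12]

⌊-28000/4107⌋ = -7, remainder 749
⌊4107/749⌋ = 5, remainder 362
⌊749/362⌋ = 2, remainder 25
⌊362/25⌋ = 14, remainder 12
⌊25/12⌋ = 2, remainder 1
⌊12/1⌋ = 12, remainder 0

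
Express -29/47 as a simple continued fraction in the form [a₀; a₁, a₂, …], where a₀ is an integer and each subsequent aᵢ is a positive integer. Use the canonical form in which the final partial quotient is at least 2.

[-1; 2, 1, 1, 1, 1, 3]

Apply division with remainder until the remainder is 0:
⌊-29/47⌋ = -1, remainder 18
⌊47/18⌋ = 2, remainder 11
⌊18/11⌋ = 1, remainder 7
⌊11/7⌋ = 1, remainder 4
⌊7/4⌋ = 1, remainder 3
⌊4/3⌋ = 1, remainder 1
⌊3/1⌋ = 3, remainder 0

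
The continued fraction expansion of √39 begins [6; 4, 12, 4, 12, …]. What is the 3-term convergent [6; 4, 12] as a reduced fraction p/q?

306/49

a_0 = 6: 6/1
a_1 = 4: 25/4
a_2 = 12: 306/49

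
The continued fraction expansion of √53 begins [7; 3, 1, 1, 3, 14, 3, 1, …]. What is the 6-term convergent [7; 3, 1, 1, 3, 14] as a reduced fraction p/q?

2599/357

Work from the innermost term outward:
Start with 14.
3 + 1/(14/1) = 3 + 1/14 = 43/14
1 + 1/(43/14) = 1 + 14/43 = 57/43
1 + 1/(57/43) = 1 + 43/57 = 100/57
3 + 1/(100/57) = 3 + 57/100 = 357/100
7 + 1/(357/100) = 7 + 100/357 = 2599/357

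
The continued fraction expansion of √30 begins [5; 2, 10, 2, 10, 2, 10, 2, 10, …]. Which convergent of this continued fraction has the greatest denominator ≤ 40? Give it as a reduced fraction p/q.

115/21

a_0 = 5: 5/1  (≤ bound)
a_1 = 2: 11/2  (≤ bound)
a_2 = 10: 115/21  (≤ bound)
a_3 = 2: 241/44  (> 40, stop)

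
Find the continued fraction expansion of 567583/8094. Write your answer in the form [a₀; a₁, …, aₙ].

567583 = 70·8094 + 1003, so a_0 = 70
8094 = 8·1003 + 70, so a_1 = 8
1003 = 14·70 + 23, so a_2 = 14
70 = 3·23 + 1, so a_3 = 3
23 = 23·1 + 0, so a_4 = 23

[70; 8, 14, 3, 23]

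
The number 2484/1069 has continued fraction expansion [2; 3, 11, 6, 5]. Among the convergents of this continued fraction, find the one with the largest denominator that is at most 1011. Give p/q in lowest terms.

481/207

List convergents until the denominator exceeds the bound:
a_0 = 2: 2/1  (≤ bound)
a_1 = 3: 7/3  (≤ bound)
a_2 = 11: 79/34  (≤ bound)
a_3 = 6: 481/207  (≤ bound)
a_4 = 5: 2484/1069  (> 1011, stop)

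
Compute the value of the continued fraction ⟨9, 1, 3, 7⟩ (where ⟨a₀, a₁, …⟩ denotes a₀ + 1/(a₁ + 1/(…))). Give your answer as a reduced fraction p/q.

283/29

Start with 7.
3 + 1/(7/1) = 3 + 1/7 = 22/7
1 + 1/(22/7) = 1 + 7/22 = 29/22
9 + 1/(29/22) = 9 + 22/29 = 283/29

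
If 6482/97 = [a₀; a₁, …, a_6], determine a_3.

1

Run the Euclidean algorithm, recording each quotient:
⌊6482/97⌋ = 66, remainder 80
⌊97/80⌋ = 1, remainder 17
⌊80/17⌋ = 4, remainder 12
⌊17/12⌋ = 1, remainder 5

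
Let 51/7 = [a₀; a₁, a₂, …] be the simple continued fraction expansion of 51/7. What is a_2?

51 ÷ 7 → quotient 7, remainder 2
7 ÷ 2 → quotient 3, remainder 1
2 ÷ 1 → quotient 2, remainder 0

2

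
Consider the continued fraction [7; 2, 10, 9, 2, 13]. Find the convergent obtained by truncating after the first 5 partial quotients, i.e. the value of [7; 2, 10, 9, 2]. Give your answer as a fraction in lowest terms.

3013/403

Start with 2.
9 + 1/(2/1) = 9 + 1/2 = 19/2
10 + 1/(19/2) = 10 + 2/19 = 192/19
2 + 1/(192/19) = 2 + 19/192 = 403/192
7 + 1/(403/192) = 7 + 192/403 = 3013/403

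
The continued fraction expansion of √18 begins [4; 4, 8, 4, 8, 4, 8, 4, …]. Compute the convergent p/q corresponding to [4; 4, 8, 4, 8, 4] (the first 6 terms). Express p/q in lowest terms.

19601/4620

Start with 4.
8 + 1/(4/1) = 8 + 1/4 = 33/4
4 + 1/(33/4) = 4 + 4/33 = 136/33
8 + 1/(136/33) = 8 + 33/136 = 1121/136
4 + 1/(1121/136) = 4 + 136/1121 = 4620/1121
4 + 1/(4620/1121) = 4 + 1121/4620 = 19601/4620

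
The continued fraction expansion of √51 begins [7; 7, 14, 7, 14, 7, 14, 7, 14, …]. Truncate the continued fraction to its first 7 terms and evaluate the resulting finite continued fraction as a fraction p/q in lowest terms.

7068593/989801

a_0 = 7: 7/1
a_1 = 7: 50/7
a_2 = 14: 707/99
a_3 = 7: 4999/700
a_4 = 14: 70693/9899
a_5 = 7: 499850/69993
a_6 = 14: 7068593/989801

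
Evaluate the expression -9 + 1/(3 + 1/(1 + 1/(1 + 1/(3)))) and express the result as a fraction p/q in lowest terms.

-218/25

a_0 = -9: -9/1
a_1 = 3: -26/3
a_2 = 1: -35/4
a_3 = 1: -61/7
a_4 = 3: -218/25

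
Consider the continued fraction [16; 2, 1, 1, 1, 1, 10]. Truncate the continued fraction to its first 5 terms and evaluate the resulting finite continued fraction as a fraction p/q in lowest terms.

a_0 = 16: 16/1
a_1 = 2: 33/2
a_2 = 1: 49/3
a_3 = 1: 82/5
a_4 = 1: 131/8

131/8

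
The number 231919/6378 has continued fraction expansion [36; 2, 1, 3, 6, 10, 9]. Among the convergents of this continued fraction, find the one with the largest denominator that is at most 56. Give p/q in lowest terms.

400/11

a_0 = 36: 36/1  (≤ bound)
a_1 = 2: 73/2  (≤ bound)
a_2 = 1: 109/3  (≤ bound)
a_3 = 3: 400/11  (≤ bound)
a_4 = 6: 2509/69  (> 56, stop)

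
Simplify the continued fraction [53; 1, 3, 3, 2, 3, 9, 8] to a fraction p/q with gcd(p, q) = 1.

a_0 = 53: 53/1
a_1 = 1: 54/1
a_2 = 3: 215/4
a_3 = 3: 699/13
a_4 = 2: 1613/30
a_5 = 3: 5538/103
a_6 = 9: 51455/957
a_7 = 8: 417178/7759

417178/7759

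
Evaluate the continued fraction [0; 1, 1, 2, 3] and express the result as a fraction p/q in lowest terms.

10/17

a_0 = 0: 0/1
a_1 = 1: 1/1
a_2 = 1: 1/2
a_3 = 2: 3/5
a_4 = 3: 10/17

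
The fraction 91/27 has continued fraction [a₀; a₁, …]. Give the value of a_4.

91 = 3·27 + 10, so a_0 = 3
27 = 2·10 + 7, so a_1 = 2
10 = 1·7 + 3, so a_2 = 1
7 = 2·3 + 1, so a_3 = 2
3 = 3·1 + 0, so a_4 = 3

3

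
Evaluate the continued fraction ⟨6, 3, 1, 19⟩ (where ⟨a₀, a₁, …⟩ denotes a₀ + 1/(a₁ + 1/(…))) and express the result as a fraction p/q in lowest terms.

494/79

a_0 = 6: 6/1
a_1 = 3: 19/3
a_2 = 1: 25/4
a_3 = 19: 494/79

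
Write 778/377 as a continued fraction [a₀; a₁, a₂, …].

[2; 15, 1, 2, 2, 3]

Run the Euclidean algorithm, recording each quotient:
778 ÷ 377 → quotient 2, remainder 24
377 ÷ 24 → quotient 15, remainder 17
24 ÷ 17 → quotient 1, remainder 7
17 ÷ 7 → quotient 2, remainder 3
7 ÷ 3 → quotient 2, remainder 1
3 ÷ 1 → quotient 3, remainder 0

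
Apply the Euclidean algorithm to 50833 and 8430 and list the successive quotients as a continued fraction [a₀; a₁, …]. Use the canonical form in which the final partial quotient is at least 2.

[6; 33, 3, 8, 10]

50833 = 6·8430 + 253, so a_0 = 6
8430 = 33·253 + 81, so a_1 = 33
253 = 3·81 + 10, so a_2 = 3
81 = 8·10 + 1, so a_3 = 8
10 = 10·1 + 0, so a_4 = 10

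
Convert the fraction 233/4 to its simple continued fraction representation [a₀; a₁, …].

[58; 4]

⌊233/4⌋ = 58, remainder 1
⌊4/1⌋ = 4, remainder 0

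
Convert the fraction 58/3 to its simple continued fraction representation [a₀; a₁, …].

Run the Euclidean algorithm, recording each quotient:
58 ÷ 3 → quotient 19, remainder 1
3 ÷ 1 → quotient 3, remainder 0

[19; 3]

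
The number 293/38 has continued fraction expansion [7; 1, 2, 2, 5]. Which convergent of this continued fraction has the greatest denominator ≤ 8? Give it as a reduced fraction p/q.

List convergents until the denominator exceeds the bound:
a_0 = 7: 7/1  (≤ bound)
a_1 = 1: 8/1  (≤ bound)
a_2 = 2: 23/3  (≤ bound)
a_3 = 2: 54/7  (≤ bound)
a_4 = 5: 293/38  (> 8, stop)

54/7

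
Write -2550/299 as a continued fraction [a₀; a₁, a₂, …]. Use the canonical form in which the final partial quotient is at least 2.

-2550 = -9·299 + 141, so a_0 = -9
299 = 2·141 + 17, so a_1 = 2
141 = 8·17 + 5, so a_2 = 8
17 = 3·5 + 2, so a_3 = 3
5 = 2·2 + 1, so a_4 = 2
2 = 2·1 + 0, so a_5 = 2

[-9; 2, 8, 3, 2, 2]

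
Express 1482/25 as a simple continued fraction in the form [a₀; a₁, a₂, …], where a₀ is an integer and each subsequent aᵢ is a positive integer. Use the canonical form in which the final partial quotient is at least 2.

[59; 3, 1, 1, 3]

1482 ÷ 25 → quotient 59, remainder 7
25 ÷ 7 → quotient 3, remainder 4
7 ÷ 4 → quotient 1, remainder 3
4 ÷ 3 → quotient 1, remainder 1
3 ÷ 1 → quotient 3, remainder 0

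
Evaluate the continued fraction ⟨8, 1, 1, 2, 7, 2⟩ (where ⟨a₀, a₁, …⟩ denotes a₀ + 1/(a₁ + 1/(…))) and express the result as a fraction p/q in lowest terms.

679/79

Starting at the tail and folding back:
Start with 2.
7 + 1/(2/1) = 7 + 1/2 = 15/2
2 + 1/(15/2) = 2 + 2/15 = 32/15
1 + 1/(32/15) = 1 + 15/32 = 47/32
1 + 1/(47/32) = 1 + 32/47 = 79/47
8 + 1/(79/47) = 8 + 47/79 = 679/79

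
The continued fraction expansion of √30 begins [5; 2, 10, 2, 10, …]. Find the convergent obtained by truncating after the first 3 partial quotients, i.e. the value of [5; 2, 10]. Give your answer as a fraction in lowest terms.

115/21

a_0 = 5: 5/1
a_1 = 2: 11/2
a_2 = 10: 115/21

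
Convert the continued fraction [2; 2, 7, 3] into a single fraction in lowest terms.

116/47

Start with 3.
7 + 1/(3/1) = 7 + 1/3 = 22/3
2 + 1/(22/3) = 2 + 3/22 = 47/22
2 + 1/(47/22) = 2 + 22/47 = 116/47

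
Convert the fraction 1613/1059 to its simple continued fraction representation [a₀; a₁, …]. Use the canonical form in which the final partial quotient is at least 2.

⌊1613/1059⌋ = 1, remainder 554
⌊1059/554⌋ = 1, remainder 505
⌊554/505⌋ = 1, remainder 49
⌊505/49⌋ = 10, remainder 15
⌊49/15⌋ = 3, remainder 4
⌊15/4⌋ = 3, remainder 3
⌊4/3⌋ = 1, remainder 1
⌊3/1⌋ = 3, remainder 0

[1; 1, 1, 10, 3, 3, 1, 3]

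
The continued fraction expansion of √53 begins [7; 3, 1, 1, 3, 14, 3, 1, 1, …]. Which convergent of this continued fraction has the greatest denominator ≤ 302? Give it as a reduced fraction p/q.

List convergents until the denominator exceeds the bound:
a_0 = 7: 7/1  (≤ bound)
a_1 = 3: 22/3  (≤ bound)
a_2 = 1: 29/4  (≤ bound)
a_3 = 1: 51/7  (≤ bound)
a_4 = 3: 182/25  (≤ bound)
a_5 = 14: 2599/357  (> 302, stop)

182/25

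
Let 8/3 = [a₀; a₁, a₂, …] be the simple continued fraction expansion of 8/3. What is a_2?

Apply division with remainder until the remainder is 0:
8 ÷ 3 → quotient 2, remainder 2
3 ÷ 2 → quotient 1, remainder 1
2 ÷ 1 → quotient 2, remainder 0

2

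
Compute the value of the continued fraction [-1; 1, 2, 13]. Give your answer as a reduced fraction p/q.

Start with 13.
2 + 1/(13/1) = 2 + 1/13 = 27/13
1 + 1/(27/13) = 1 + 13/27 = 40/27
-1 + 1/(40/27) = -1 + 27/40 = -13/40

-13/40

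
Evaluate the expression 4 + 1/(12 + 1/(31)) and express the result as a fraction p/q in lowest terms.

1523/373

Use the convergent recurrence hₖ = aₖ·hₖ₋₁ + hₖ₋₂ (and likewise for the denominators kₖ):
a_0 = 4: 4/1
a_1 = 12: 49/12
a_2 = 31: 1523/373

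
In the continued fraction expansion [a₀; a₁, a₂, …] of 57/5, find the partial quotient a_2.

2

Repeatedly divide and take the remainder:
57 = 11·5 + 2, so a_0 = 11
5 = 2·2 + 1, so a_1 = 2
2 = 2·1 + 0, so a_2 = 2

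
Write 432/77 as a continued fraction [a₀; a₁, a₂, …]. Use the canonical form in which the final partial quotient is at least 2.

[5; 1, 1, 1, 1, 3, 4]

Apply division with remainder until the remainder is 0:
432 ÷ 77 → quotient 5, remainder 47
77 ÷ 47 → quotient 1, remainder 30
47 ÷ 30 → quotient 1, remainder 17
30 ÷ 17 → quotient 1, remainder 13
17 ÷ 13 → quotient 1, remainder 4
13 ÷ 4 → quotient 3, remainder 1
4 ÷ 1 → quotient 4, remainder 0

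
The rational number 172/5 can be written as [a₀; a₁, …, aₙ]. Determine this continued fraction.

⌊172/5⌋ = 34, remainder 2
⌊5/2⌋ = 2, remainder 1
⌊2/1⌋ = 2, remainder 0

[34; 2, 2]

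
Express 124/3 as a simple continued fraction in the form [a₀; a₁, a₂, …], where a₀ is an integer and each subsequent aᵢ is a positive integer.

Repeatedly divide and take the remainder:
124 ÷ 3 → quotient 41, remainder 1
3 ÷ 1 → quotient 3, remainder 0

[41; 3]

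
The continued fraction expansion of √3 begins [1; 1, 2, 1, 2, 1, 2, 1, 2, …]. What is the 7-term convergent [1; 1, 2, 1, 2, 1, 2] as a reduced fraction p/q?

Starting at the tail and folding back:
Start with 2.
1 + 1/(2/1) = 1 + 1/2 = 3/2
2 + 1/(3/2) = 2 + 2/3 = 8/3
1 + 1/(8/3) = 1 + 3/8 = 11/8
2 + 1/(11/8) = 2 + 8/11 = 30/11
1 + 1/(30/11) = 1 + 11/30 = 41/30
1 + 1/(41/30) = 1 + 30/41 = 71/41

71/41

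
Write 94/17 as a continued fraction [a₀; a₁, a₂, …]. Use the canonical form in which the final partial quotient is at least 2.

94 ÷ 17 → quotient 5, remainder 9
17 ÷ 9 → quotient 1, remainder 8
9 ÷ 8 → quotient 1, remainder 1
8 ÷ 1 → quotient 8, remainder 0

[5; 1, 1, 8]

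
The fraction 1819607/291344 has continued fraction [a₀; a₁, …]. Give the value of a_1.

4

Repeatedly divide and take the remainder:
1819607 = 6·291344 + 71543, so a_0 = 6
291344 = 4·71543 + 5172, so a_1 = 4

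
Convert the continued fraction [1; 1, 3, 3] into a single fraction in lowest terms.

23/13

Build up convergents one term at a time:
a_0 = 1: 1/1
a_1 = 1: 2/1
a_2 = 3: 7/4
a_3 = 3: 23/13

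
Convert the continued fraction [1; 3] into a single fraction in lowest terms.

Collapse the nested fraction from the inside out:
Start with 3.
1 + 1/(3/1) = 1 + 1/3 = 4/3

4/3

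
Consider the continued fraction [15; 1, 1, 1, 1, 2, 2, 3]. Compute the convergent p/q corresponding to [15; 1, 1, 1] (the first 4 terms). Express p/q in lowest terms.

47/3

Start with 1.
1 + 1/(1/1) = 1 + 1/1 = 2/1
1 + 1/(2/1) = 1 + 1/2 = 3/2
15 + 1/(3/2) = 15 + 2/3 = 47/3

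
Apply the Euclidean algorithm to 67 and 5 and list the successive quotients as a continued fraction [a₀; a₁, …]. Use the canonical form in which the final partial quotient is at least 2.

[13; 2, 2]

67 ÷ 5 → quotient 13, remainder 2
5 ÷ 2 → quotient 2, remainder 1
2 ÷ 1 → quotient 2, remainder 0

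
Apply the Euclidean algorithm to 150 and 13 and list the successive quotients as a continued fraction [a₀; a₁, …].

Apply division with remainder until the remainder is 0:
⌊150/13⌋ = 11, remainder 7
⌊13/7⌋ = 1, remainder 6
⌊7/6⌋ = 1, remainder 1
⌊6/1⌋ = 6, remainder 0

[11; 1, 1, 6]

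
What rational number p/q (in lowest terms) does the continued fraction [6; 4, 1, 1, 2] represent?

Start with 2.
1 + 1/(2/1) = 1 + 1/2 = 3/2
1 + 1/(3/2) = 1 + 2/3 = 5/3
4 + 1/(5/3) = 4 + 3/5 = 23/5
6 + 1/(23/5) = 6 + 5/23 = 143/23

143/23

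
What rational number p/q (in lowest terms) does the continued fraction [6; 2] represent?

13/2

Build up convergents one term at a time:
a_0 = 6: 6/1
a_1 = 2: 13/2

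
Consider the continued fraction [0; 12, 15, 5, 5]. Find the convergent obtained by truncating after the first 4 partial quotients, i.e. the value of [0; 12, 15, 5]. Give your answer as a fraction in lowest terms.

76/917

a_0 = 0: 0/1
a_1 = 12: 1/12
a_2 = 15: 15/181
a_3 = 5: 76/917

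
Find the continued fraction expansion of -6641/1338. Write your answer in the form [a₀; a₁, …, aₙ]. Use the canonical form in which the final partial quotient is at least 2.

[-5; 27, 3, 3, 1, 3]

-6641 = -5·1338 + 49, so a_0 = -5
1338 = 27·49 + 15, so a_1 = 27
49 = 3·15 + 4, so a_2 = 3
15 = 3·4 + 3, so a_3 = 3
4 = 1·3 + 1, so a_4 = 1
3 = 3·1 + 0, so a_5 = 3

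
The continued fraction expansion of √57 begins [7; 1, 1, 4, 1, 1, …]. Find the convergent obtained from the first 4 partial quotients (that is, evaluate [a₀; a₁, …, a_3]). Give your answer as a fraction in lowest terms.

Build up convergents one term at a time:
a_0 = 7: 7/1
a_1 = 1: 8/1
a_2 = 1: 15/2
a_3 = 4: 68/9

68/9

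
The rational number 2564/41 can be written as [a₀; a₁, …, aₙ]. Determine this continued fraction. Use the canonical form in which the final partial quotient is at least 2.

[62; 1, 1, 6, 3]

Run the Euclidean algorithm, recording each quotient:
2564 ÷ 41 → quotient 62, remainder 22
41 ÷ 22 → quotient 1, remainder 19
22 ÷ 19 → quotient 1, remainder 3
19 ÷ 3 → quotient 6, remainder 1
3 ÷ 1 → quotient 3, remainder 0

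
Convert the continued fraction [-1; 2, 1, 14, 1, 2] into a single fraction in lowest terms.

-91/138

Use the convergent recurrence hₖ = aₖ·hₖ₋₁ + hₖ₋₂ (and likewise for the denominators kₖ):
a_0 = -1: -1/1
a_1 = 2: -1/2
a_2 = 1: -2/3
a_3 = 14: -29/44
a_4 = 1: -31/47
a_5 = 2: -91/138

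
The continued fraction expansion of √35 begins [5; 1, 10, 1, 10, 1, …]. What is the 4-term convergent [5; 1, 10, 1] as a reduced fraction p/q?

71/12

a_0 = 5: 5/1
a_1 = 1: 6/1
a_2 = 10: 65/11
a_3 = 1: 71/12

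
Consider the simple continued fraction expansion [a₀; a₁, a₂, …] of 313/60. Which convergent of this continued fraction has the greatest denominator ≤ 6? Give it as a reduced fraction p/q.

a_0 = 5: 5/1  (≤ bound)
a_1 = 4: 21/4  (≤ bound)
a_2 = 1: 26/5  (≤ bound)
a_3 = 1: 47/9  (> 6, stop)

26/5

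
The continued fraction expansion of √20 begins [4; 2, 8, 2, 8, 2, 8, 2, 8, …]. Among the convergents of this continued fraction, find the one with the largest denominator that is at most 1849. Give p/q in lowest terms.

2889/646

List convergents until the denominator exceeds the bound:
a_0 = 4: 4/1  (≤ bound)
a_1 = 2: 9/2  (≤ bound)
a_2 = 8: 76/17  (≤ bound)
a_3 = 2: 161/36  (≤ bound)
a_4 = 8: 1364/305  (≤ bound)
a_5 = 2: 2889/646  (≤ bound)
a_6 = 8: 24476/5473  (> 1849, stop)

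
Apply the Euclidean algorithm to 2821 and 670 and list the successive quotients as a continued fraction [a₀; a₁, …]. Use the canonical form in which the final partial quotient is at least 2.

2821 ÷ 670 → quotient 4, remainder 141
670 ÷ 141 → quotient 4, remainder 106
141 ÷ 106 → quotient 1, remainder 35
106 ÷ 35 → quotient 3, remainder 1
35 ÷ 1 → quotient 35, remainder 0

[4; 4, 1, 3, 35]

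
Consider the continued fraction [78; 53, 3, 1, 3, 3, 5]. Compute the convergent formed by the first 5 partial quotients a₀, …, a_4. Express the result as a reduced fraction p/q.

62337/799

Use the convergent recurrence hₖ = aₖ·hₖ₋₁ + hₖ₋₂ (and likewise for the denominators kₖ):
a_0 = 78: 78/1
a_1 = 53: 4135/53
a_2 = 3: 12483/160
a_3 = 1: 16618/213
a_4 = 3: 62337/799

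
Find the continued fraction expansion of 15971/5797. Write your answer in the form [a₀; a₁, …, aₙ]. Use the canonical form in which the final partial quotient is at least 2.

[2; 1, 3, 12, 7, 3, 5]

15971 = 2·5797 + 4377, so a_0 = 2
5797 = 1·4377 + 1420, so a_1 = 1
4377 = 3·1420 + 117, so a_2 = 3
1420 = 12·117 + 16, so a_3 = 12
117 = 7·16 + 5, so a_4 = 7
16 = 3·5 + 1, so a_5 = 3
5 = 5·1 + 0, so a_6 = 5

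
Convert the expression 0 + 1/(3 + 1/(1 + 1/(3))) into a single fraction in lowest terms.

Start with 3.
1 + 1/(3/1) = 1 + 1/3 = 4/3
3 + 1/(4/3) = 3 + 3/4 = 15/4
0 + 1/(15/4) = 0 + 4/15 = 4/15

4/15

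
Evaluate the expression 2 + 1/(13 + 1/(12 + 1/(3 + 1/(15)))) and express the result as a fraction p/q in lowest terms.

a_0 = 2: 2/1
a_1 = 13: 27/13
a_2 = 12: 326/157
a_3 = 3: 1005/484
a_4 = 15: 15401/7417

15401/7417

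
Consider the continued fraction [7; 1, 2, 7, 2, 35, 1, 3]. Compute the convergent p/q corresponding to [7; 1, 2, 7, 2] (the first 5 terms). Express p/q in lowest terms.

Build up convergents one term at a time:
a_0 = 7: 7/1
a_1 = 1: 8/1
a_2 = 2: 23/3
a_3 = 7: 169/22
a_4 = 2: 361/47

361/47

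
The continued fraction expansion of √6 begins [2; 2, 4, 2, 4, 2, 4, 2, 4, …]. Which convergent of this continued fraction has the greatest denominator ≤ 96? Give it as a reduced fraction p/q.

218/89

List convergents until the denominator exceeds the bound:
a_0 = 2: 2/1  (≤ bound)
a_1 = 2: 5/2  (≤ bound)
a_2 = 4: 22/9  (≤ bound)
a_3 = 2: 49/20  (≤ bound)
a_4 = 4: 218/89  (≤ bound)
a_5 = 2: 485/198  (> 96, stop)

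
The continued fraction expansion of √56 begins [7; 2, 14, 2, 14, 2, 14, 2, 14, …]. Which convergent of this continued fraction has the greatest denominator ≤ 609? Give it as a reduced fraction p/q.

a_0 = 7: 7/1  (≤ bound)
a_1 = 2: 15/2  (≤ bound)
a_2 = 14: 217/29  (≤ bound)
a_3 = 2: 449/60  (≤ bound)
a_4 = 14: 6503/869  (> 609, stop)

449/60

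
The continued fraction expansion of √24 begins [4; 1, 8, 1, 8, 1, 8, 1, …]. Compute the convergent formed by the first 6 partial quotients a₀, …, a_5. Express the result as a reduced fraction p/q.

Start with 1.
8 + 1/(1/1) = 8 + 1/1 = 9/1
1 + 1/(9/1) = 1 + 1/9 = 10/9
8 + 1/(10/9) = 8 + 9/10 = 89/10
1 + 1/(89/10) = 1 + 10/89 = 99/89
4 + 1/(99/89) = 4 + 89/99 = 485/99

485/99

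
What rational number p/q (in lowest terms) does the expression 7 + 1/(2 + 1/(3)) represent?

52/7

a_0 = 7: 7/1
a_1 = 2: 15/2
a_2 = 3: 52/7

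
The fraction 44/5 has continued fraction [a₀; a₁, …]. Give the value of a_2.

4

Repeatedly divide and take the remainder:
44 = 8·5 + 4, so a_0 = 8
5 = 1·4 + 1, so a_1 = 1
4 = 4·1 + 0, so a_2 = 4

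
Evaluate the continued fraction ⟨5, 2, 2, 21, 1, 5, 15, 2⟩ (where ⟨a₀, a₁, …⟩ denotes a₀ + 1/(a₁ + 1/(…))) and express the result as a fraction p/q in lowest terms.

112903/20901

Start with 2.
15 + 1/(2/1) = 15 + 1/2 = 31/2
5 + 1/(31/2) = 5 + 2/31 = 157/31
1 + 1/(157/31) = 1 + 31/157 = 188/157
21 + 1/(188/157) = 21 + 157/188 = 4105/188
2 + 1/(4105/188) = 2 + 188/4105 = 8398/4105
2 + 1/(8398/4105) = 2 + 4105/8398 = 20901/8398
5 + 1/(20901/8398) = 5 + 8398/20901 = 112903/20901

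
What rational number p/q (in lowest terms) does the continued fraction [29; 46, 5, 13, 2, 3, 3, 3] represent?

a_0 = 29: 29/1
a_1 = 46: 1335/46
a_2 = 5: 6704/231
a_3 = 13: 88487/3049
a_4 = 2: 183678/6329
a_5 = 3: 639521/22036
a_6 = 3: 2102241/72437
a_7 = 3: 6946244/239347

6946244/239347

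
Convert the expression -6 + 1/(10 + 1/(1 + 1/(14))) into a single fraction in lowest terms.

Starting at the tail and folding back:
Start with 14.
1 + 1/(14/1) = 1 + 1/14 = 15/14
10 + 1/(15/14) = 10 + 14/15 = 164/15
-6 + 1/(164/15) = -6 + 15/164 = -969/164

-969/164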